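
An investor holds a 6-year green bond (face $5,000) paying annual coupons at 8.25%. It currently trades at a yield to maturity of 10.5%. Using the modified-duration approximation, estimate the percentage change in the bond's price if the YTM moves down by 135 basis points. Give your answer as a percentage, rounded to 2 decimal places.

+5.99%

Periodic yield y = 0.105. Modified duration first:
  t   CF        PV=CF/(1+0.105)^t    t·PV
  1       412.50       373.3032       373.3032
  2       412.50       337.8309       675.6618
  3       412.50       305.7293       917.1880
  4       412.50       276.6781     1,106.7125
  5       412.50       250.3875     1,251.9373
  6     5,412.50     2,973.2008    17,839.2048
  Σ                  4,517.1298    22,164.0076
P = 4,517.1298; D_Mac = 4.90666 yrs; D_mod = 4.90666/(1+0.105) = 4.44041 yrs.
ΔP/P ≈ -D_mod · Δy = -4.44041 × (-0.0135) = +0.059946 = +5.9946%.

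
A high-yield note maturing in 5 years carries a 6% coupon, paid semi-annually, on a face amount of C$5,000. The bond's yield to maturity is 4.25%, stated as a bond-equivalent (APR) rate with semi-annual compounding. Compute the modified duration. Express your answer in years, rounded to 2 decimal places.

Periodic yield y = 0.02125. First find Macaulay duration:
  t   CF        PV=CF/(1+0.02125)^t    t·PV
  1       150.00       146.8788       146.8788
  2       150.00       143.8226       287.6452
  3       150.00       140.8300       422.4899
  4       150.00       137.8996       551.5984
  5       150.00       135.0302       675.1510
  6       150.00       132.2205       793.3231
  7       150.00       129.4693       906.2850
  8       150.00       126.7753     1,014.2025
  9       150.00       124.1374     1,117.2366
  10    5,150.00     4,173.3666    41,733.6658
  Σ                  5,390.4303    47,648.4763
P = 5,390.4303; Macaulay duration = 47,648.4763 / 5,390.4303 = 8.83946 half-year periods = 4.41973 years.
Modified duration = D_Mac / (1 + y) = 4.41973 / 1.02125 = 4.32776 years.

4.33 years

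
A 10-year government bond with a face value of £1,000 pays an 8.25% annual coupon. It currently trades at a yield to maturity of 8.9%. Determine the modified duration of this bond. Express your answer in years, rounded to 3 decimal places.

Periodic yield y = 0.089. First find Macaulay duration:
  t   CF        PV=CF/(1+0.089)^t    t·PV
  1        82.50        75.7576        75.7576
  2        82.50        69.5662       139.1324
  3        82.50        63.8808       191.6424
  4        82.50        58.6601       234.6402
  5        82.50        53.8660       269.3299
  6        82.50        49.4637       296.7822
  7        82.50        45.4212       317.9485
  8        82.50        41.7091       333.6729
  9        82.50        38.3004       344.7034
  10    1,082.50       461.4760     4,614.7599
  Σ                    958.1010     6,818.3693
P = 958.1010; Macaulay duration = 6,818.3693 / 958.1010 = 7.11655 years.
Modified duration = D_Mac / (1 + y) = 7.11655 / 1.089 = 6.53494 years.

6.535 years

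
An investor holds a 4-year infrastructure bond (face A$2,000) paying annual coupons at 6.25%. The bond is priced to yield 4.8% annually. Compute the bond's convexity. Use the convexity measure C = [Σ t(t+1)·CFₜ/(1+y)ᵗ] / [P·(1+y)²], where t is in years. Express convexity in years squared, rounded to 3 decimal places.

With y = 0.048:
  t   CF        PV=CF/(1+0.048)^t    t·PV        t(t+1)·PV
  1       125.00       119.2748       119.2748         238.5496
  2       125.00       113.8118       227.6237         682.8710
  3       125.00       108.5991       325.7973       1,303.1890
  4     2,125.00     1,761.6264     7,046.5055      35,232.5275
  Σ                  2,103.3121     7,719.2012      37,457.1372
P = 2,103.3121.
Convexity = Σ t(t+1)·PV / [P·(1+y)²] = 37,457.1372 / (2,103.3121 × 1.098304) = 16.21468.

16.215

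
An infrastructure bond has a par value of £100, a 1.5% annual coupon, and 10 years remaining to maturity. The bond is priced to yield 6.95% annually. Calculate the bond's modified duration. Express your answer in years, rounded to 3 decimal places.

Periodic yield y = 0.0695. First find Macaulay duration:
  t   CF        PV=CF/(1+0.0695)^t    t·PV
  1         1.50         1.4025         1.4025
  2         1.50         1.3114         2.6228
  3         1.50         1.2262         3.6785
  4         1.50         1.1465         4.5859
  5         1.50         1.0720         5.3599
  6         1.50         1.0023         6.0139
  7         1.50         0.9372         6.5603
  8         1.50         0.8763         7.0103
  9         1.50         0.8193         7.3741
  10      101.50        51.8392       518.3918
  Σ                     61.6329       563.0000
P = 61.6329; Macaulay duration = 563.0000 / 61.6329 = 9.13474 years.
Modified duration = D_Mac / (1 + y) = 9.13474 / 1.0695 = 8.54113 years.

8.541 years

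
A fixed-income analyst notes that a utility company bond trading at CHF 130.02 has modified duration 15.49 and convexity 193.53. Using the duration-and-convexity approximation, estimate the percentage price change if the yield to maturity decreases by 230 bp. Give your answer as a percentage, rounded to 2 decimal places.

+40.75%

Duration effect: -D_mod·Δy = -15.49 × (-0.023) = +0.356270
Convexity effect: ½·C·(Δy)² = 0.5 × 193.53 × (-0.023)² = +0.051188685
ΔP/P ≈ +0.356270 + 0.051188685 = +0.407458685
= +40.7458685%.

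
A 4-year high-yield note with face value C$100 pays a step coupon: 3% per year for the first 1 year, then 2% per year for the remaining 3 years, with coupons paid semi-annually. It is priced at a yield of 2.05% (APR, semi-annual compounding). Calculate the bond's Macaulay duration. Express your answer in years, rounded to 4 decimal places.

3.8335 years

Periodic yield y = 0.01025. Discount each cash flow and weight by its period:
  t   CF        PV=CF/(1+0.01025)^t    t·PV
  1         1.50         1.4848         1.4848
  2         1.50         1.4697         2.9394
  3         1.00         0.9699         2.9096
  4         1.00         0.9600         3.8401
  5         1.00         0.9503         4.7514
  6         1.00         0.9406         5.6439
  7         1.00         0.9311         6.5177
  8       101.00        93.0873       744.6985
  Σ                    100.7938       772.7855
Price P = Σ PV = 100.7938.
Macaulay duration = Σ(t·PV) / P = 772.7855 / 100.7938 = 7.66700 half-year periods.
In years: 7.66700 / 2 = 3.83350 years.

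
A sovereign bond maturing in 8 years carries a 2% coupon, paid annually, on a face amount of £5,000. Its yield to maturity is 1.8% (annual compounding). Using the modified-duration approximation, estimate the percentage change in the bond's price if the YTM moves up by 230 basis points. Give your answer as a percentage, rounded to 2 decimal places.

Periodic yield y = 0.018. Modified duration first:
  t   CF        PV=CF/(1+0.018)^t    t·PV
  1       100.00        98.2318        98.2318
  2       100.00        96.4949       192.9898
  3       100.00        94.7887       284.3662
  4       100.00        93.1127       372.4508
  5       100.00        91.4663       457.3315
  6       100.00        89.8490       539.0941
  7       100.00        88.2603       617.8223
  8     5,100.00     4,421.6865    35,373.4924
  Σ                  5,073.8904    37,935.7789
P = 5,073.8904; D_Mac = 7.47667 yrs; D_mod = 7.47667/(1+0.018) = 7.34446 yrs.
ΔP/P ≈ -D_mod · Δy = -7.34446 × (+0.023) = -0.168923 = -16.8923%.

-16.89%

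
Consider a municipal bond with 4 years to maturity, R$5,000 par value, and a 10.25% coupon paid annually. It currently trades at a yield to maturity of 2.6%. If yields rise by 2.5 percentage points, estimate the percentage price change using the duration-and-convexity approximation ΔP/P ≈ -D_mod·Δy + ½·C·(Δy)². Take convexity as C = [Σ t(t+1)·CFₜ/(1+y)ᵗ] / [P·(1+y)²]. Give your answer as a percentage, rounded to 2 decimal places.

-8.13%

With y = 0.026:
  t   CF        PV=CF/(1+0.026)^t    t·PV        t(t+1)·PV
  1       512.50       499.5127       499.5127         999.0253
  2       512.50       486.8545       973.7089       2,921.1267
  3       512.50       474.5170     1,423.5510       5,694.2041
  4     5,512.50     4,974.6114    19,898.4455      99,492.2277
  Σ                  6,435.4955    22,795.2182     109,106.5839
P = 6,435.4955; D_Mac = 3.54211 yrs; D_mod = 3.45235 yrs; C = 16.10550.
Duration effect: -3.45235 × (+0.025) = -0.086309
Convexity effect: 0.5 × 16.10550 × (0.025)² = +0.0050330
ΔP/P ≈ -0.086309 + 0.0050330 = -0.081276 = -8.1276%.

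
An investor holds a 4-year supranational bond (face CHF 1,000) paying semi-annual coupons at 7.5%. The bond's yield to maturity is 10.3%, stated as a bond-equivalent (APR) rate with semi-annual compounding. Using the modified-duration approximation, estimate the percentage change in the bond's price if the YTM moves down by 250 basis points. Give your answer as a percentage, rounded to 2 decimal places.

Periodic yield y = 0.0515. Modified duration first:
  t   CF        PV=CF/(1+0.0515)^t    t·PV
  1        37.50        35.6633        35.6633
  2        37.50        33.9166        67.8333
  3        37.50        32.2555        96.7664
  4        37.50        30.6757       122.7027
  5        37.50        29.1733       145.8663
  6        37.50        27.7444       166.4665
  7        37.50        26.3856       184.6989
  8     1,037.50       694.2468     5,553.9744
  Σ                    910.0612     6,373.9719
P = 910.0612; D_Mac = 7.00389 half-year periods = 3.50195 yrs; D_mod = 3.50195/(1+0.0515) = 3.33043 yrs.
ΔP/P ≈ -D_mod · Δy = -3.33043 × (-0.025) = +0.083261 = +8.3261%.

+8.33%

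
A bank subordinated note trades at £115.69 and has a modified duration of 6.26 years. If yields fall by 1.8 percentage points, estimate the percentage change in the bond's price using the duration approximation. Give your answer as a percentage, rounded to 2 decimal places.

+11.27%

Duration approximation: ΔP/P ≈ -D_mod · Δy = -6.26 × (-0.018) = +0.112680.
As a percentage: +11.2680%.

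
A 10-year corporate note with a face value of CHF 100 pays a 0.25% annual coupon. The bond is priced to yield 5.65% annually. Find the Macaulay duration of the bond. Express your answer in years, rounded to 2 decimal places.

9.84 years

Periodic yield y = 0.0565. Discount each cash flow and weight by its year:
  t   CF        PV=CF/(1+0.0565)^t    t·PV
  1         0.25         0.2366         0.2366
  2         0.25         0.2240         0.4480
  3         0.25         0.2120         0.6360
  4         0.25         0.2007         0.8026
  5         0.25         0.1899         0.9496
  6         0.25         0.1798         1.0786
  7         0.25         0.1702         1.1911
  8         0.25         0.1611         1.2885
  9         0.25         0.1524         1.3720
  10      100.25        57.8615       578.6146
  Σ                     59.5881       586.6177
Price P = Σ PV = 59.5881.
Macaulay duration = Σ(t·PV) / P = 586.6177 / 59.5881 = 9.84455 years.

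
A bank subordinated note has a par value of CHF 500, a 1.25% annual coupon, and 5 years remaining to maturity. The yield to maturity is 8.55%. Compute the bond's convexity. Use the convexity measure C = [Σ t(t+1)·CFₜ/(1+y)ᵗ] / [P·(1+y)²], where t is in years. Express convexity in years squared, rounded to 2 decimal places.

24.46

With y = 0.0855:
  t   CF        PV=CF/(1+0.0855)^t    t·PV        t(t+1)·PV
  1         6.25         5.7577         5.7577          11.5154
  2         6.25         5.3042        10.6084          31.8252
  3         6.25         4.8864        14.6593          58.6370
  4         6.25         4.5015        18.0061          90.0307
  5       506.25       335.9046     1,679.5228      10,077.1367
  Σ                    356.3544     1,728.5543      10,269.1451
P = 356.3544.
Convexity = Σ t(t+1)·PV / [P·(1+y)²] = 10,269.1451 / (356.3544 × 1.178310) = 24.45640.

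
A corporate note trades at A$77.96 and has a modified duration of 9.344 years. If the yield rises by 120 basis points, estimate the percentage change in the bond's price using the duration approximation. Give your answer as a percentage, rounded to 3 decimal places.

-11.213%

Duration approximation: ΔP/P ≈ -D_mod · Δy = -9.344 × (+0.012) = -0.112128.
As a percentage: -11.2128%.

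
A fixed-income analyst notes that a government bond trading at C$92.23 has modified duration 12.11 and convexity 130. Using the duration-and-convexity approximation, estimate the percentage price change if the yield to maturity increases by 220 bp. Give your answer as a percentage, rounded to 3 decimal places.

Duration effect: -D_mod·Δy = -12.11 × (+0.022) = -0.266420
Convexity effect: ½·C·(Δy)² = 0.5 × 130 × (0.022)² = +0.0314600
ΔP/P ≈ -0.266420 + 0.0314600 = -0.234960
= -23.4960%.

-23.496%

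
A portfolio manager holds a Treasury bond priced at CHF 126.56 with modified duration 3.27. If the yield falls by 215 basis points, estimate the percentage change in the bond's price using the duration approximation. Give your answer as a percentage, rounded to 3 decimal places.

Duration approximation: ΔP/P ≈ -D_mod · Δy = -3.27 × (-0.0215) = +0.070305.
As a percentage: +7.0305%.

+7.031%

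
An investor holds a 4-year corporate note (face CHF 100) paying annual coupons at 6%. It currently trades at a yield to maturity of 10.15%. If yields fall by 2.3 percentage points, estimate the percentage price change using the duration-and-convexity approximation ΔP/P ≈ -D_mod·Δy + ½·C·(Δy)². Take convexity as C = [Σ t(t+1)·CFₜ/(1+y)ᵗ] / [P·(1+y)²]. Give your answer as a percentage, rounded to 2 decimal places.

With y = 0.1015:
  t   CF        PV=CF/(1+0.1015)^t    t·PV        t(t+1)·PV
  1         6.00         5.4471         5.4471          10.8942
  2         6.00         4.9452         9.8904          29.6711
  3         6.00         4.4895        13.4685          53.8740
  4       106.00        72.0059       288.0235       1,440.1173
  Σ                     86.8877       316.8294       1,534.5566
P = 86.8877; D_Mac = 3.64643 yrs; D_mod = 3.31042 yrs; C = 14.55646.
Duration effect: -3.31042 × (-0.023) = +0.076140
Convexity effect: 0.5 × 14.55646 × (-0.023)² = +0.0038502
ΔP/P ≈ +0.076140 + 0.0038502 = +0.079990 = +7.9990%.

+8.00%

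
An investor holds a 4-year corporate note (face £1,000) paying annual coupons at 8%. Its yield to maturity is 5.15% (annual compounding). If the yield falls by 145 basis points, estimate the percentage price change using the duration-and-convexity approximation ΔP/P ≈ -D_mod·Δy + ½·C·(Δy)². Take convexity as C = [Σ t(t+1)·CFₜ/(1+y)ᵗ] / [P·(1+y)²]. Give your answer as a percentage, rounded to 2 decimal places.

+5.13%

With y = 0.0515:
  t   CF        PV=CF/(1+0.0515)^t    t·PV        t(t+1)·PV
  1        80.00        76.0818        76.0818         152.1636
  2        80.00        72.3555       144.7110         434.1329
  3        80.00        68.8117       206.4350         825.7402
  4     1,080.00       883.4595     3,533.8380      17,669.1901
  Σ                  1,100.7085     3,961.0658      19,081.2267
P = 1,100.7085; D_Mac = 3.59865 yrs; D_mod = 3.42240 yrs; C = 15.67889.
Duration effect: -3.42240 × (-0.0145) = +0.049625
Convexity effect: 0.5 × 15.67889 × (-0.0145)² = +0.0016482
ΔP/P ≈ +0.049625 + 0.0016482 = +0.051273 = +5.1273%.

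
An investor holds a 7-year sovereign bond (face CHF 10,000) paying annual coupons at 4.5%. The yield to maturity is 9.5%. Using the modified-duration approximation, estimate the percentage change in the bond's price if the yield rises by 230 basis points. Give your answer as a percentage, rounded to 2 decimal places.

-12.61%

Periodic yield y = 0.095. Modified duration first:
  t   CF        PV=CF/(1+0.095)^t    t·PV
  1       450.00       410.9589       410.9589
  2       450.00       375.3049       750.6099
  3       450.00       342.7442     1,028.2327
  4       450.00       313.0084     1,252.0337
  5       450.00       285.8524     1,429.2622
  6       450.00       261.0525     1,566.3148
  7    10,450.00     5,536.2725    38,753.9073
  Σ                  7,525.1939    45,191.3196
P = 7,525.1939; D_Mac = 6.00534 yrs; D_mod = 6.00534/(1+0.095) = 5.48433 yrs.
ΔP/P ≈ -D_mod · Δy = -5.48433 × (+0.023) = -0.126139 = -12.6139%.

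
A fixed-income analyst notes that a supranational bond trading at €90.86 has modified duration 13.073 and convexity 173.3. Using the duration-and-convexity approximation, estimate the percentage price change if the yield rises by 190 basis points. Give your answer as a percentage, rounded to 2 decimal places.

Duration effect: -D_mod·Δy = -13.073 × (+0.019) = -0.248387
Convexity effect: ½·C·(Δy)² = 0.5 × 173.3 × (0.019)² = +0.03128065
ΔP/P ≈ -0.248387 + 0.03128065 = -0.21710635
= -21.710635%.

-21.71%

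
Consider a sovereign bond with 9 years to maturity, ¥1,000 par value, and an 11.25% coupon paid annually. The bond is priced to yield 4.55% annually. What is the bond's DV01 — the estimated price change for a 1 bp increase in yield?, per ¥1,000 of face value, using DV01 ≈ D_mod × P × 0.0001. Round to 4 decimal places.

Periodic yield y = 0.0455.
  t   CF        PV=CF/(1+0.0455)^t    t·PV
  1       112.50       107.6040       107.6040
  2       112.50       102.9211       205.8422
  3       112.50        98.4420       295.3260
  4       112.50        94.1578       376.6313
  5       112.50        90.0601       450.3004
  6       112.50        86.1407       516.8441
  7       112.50        82.3919       576.7430
  8       112.50        78.8062       630.4494
  9     1,112.50       745.3902     6,708.5119
  Σ                  1,485.9139     9,868.2522
P = 1,485.9139; D_Mac = 6.64120 yrs; D_mod = 6.35218 yrs.
DV01 ≈ 6.35218 × 1,485.9139 × 0.0001 = 0.943879.

¥0.9439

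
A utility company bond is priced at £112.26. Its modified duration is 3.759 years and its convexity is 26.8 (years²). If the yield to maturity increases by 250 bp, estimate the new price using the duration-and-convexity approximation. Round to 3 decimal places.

Duration effect: -D_mod·Δy = -3.759 × (+0.025) = -0.093975
Convexity effect: ½·C·(Δy)² = 0.5 × 26.8 × (0.025)² = +0.0083750
ΔP/P ≈ -0.093975 + 0.0083750 = -0.085600
New price ≈ 112.26 × (1 - 0.085600) = 102.650544.

£102.651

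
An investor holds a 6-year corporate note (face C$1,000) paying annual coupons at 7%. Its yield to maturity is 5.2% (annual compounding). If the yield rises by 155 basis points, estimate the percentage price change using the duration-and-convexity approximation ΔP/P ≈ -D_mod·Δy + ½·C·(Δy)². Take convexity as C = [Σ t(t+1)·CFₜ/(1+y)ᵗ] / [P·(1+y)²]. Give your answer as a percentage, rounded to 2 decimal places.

With y = 0.052:
  t   CF        PV=CF/(1+0.052)^t    t·PV        t(t+1)·PV
  1        70.00        66.5399        66.5399         133.0798
  2        70.00        63.2509       126.5018         379.5053
  3        70.00        60.1244       180.3732         721.4929
  4        70.00        57.1525       228.6099       1,143.0496
  5        70.00        54.3275       271.6373       1,629.8236
  6     1,070.00       789.3859     4,736.3151      33,154.2058
  Σ                  1,090.7810     5,609.9772      37,161.1570
P = 1,090.7810; D_Mac = 5.14308 yrs; D_mod = 4.88886 yrs; C = 30.78366.
Duration effect: -4.88886 × (+0.0155) = -0.075777
Convexity effect: 0.5 × 30.78366 × (0.0155)² = +0.0036979
ΔP/P ≈ -0.075777 + 0.0036979 = -0.072079 = -7.2079%.

-7.21%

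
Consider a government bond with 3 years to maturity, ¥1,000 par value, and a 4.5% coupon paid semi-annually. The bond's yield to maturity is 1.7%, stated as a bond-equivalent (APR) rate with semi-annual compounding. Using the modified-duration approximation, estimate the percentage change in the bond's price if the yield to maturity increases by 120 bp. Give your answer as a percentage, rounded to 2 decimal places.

Periodic yield y = 0.0085. Modified duration first:
  t   CF        PV=CF/(1+0.0085)^t    t·PV
  1        22.50        22.3104        22.3104
  2        22.50        22.1223        44.2446
  3        22.50        21.9359        65.8076
  4        22.50        21.7510        87.0039
  5        22.50        21.5677       107.8383
  6     1,022.50       971.8694     5,831.2163
  Σ                  1,081.5566     6,158.4211
P = 1,081.5566; D_Mac = 5.69404 half-year periods = 2.84702 yrs; D_mod = 2.84702/(1+0.0085) = 2.82302 yrs.
ΔP/P ≈ -D_mod · Δy = -2.82302 × (+0.012) = -0.033876 = -3.3876%.

-3.39%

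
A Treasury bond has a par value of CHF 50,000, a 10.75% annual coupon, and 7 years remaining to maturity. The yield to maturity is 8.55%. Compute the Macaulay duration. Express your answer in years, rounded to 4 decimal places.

Periodic yield y = 0.0855. Discount each cash flow and weight by its year:
  t   CF        PV=CF/(1+0.0855)^t    t·PV
  1     5,375.00     4,951.6352     4,951.6352
  2     5,375.00     4,561.6169     9,123.2339
  3     5,375.00     4,202.3187    12,606.9561
  4     5,375.00     3,871.3208    15,485.2831
  5     5,375.00     3,566.3941    17,831.9704
  6     5,375.00     3,285.4851    19,712.9106
  7    55,375.00    31,182.0702   218,274.4913
  Σ                 55,620.8410   297,986.4805
Price P = Σ PV = 55,620.8410.
Macaulay duration = Σ(t·PV) / P = 297,986.4805 / 55,620.8410 = 5.35746 years.

5.3575 years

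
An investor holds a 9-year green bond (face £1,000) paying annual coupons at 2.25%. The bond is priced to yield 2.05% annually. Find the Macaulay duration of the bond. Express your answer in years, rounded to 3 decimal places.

Periodic yield y = 0.0205. Discount each cash flow and weight by its year:
  t   CF        PV=CF/(1+0.0205)^t    t·PV
  1        22.50        22.0480        22.0480
  2        22.50        21.6051        43.2102
  3        22.50        21.1711        63.5133
  4        22.50        20.7458        82.9833
  5        22.50        20.3291       101.6453
  6        22.50        19.9207       119.5242
  7        22.50        19.5205       136.6437
  8        22.50        19.1284       153.0271
  9     1,022.50       851.8169     7,666.3518
  Σ                  1,016.2856     8,388.9469
Price P = Σ PV = 1,016.2856.
Macaulay duration = Σ(t·PV) / P = 8,388.9469 / 1,016.2856 = 8.25452 years.

8.255 years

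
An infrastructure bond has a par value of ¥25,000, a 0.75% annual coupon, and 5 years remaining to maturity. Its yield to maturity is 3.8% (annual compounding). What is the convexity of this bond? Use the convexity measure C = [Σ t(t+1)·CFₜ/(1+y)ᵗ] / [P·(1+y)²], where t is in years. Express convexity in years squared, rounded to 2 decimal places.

27.25

With y = 0.038:
  t   CF        PV=CF/(1+0.038)^t    t·PV        t(t+1)·PV
  1       187.50       180.6358       180.6358         361.2717
  2       187.50       174.0230       348.0459       1,044.1378
  3       187.50       167.6522       502.9565       2,011.8262
  4       187.50       161.5146       646.0585       3,230.2925
  5    25,187.50    20,902.5031   104,512.5154     627,075.0921
  Σ                 21,586.3287   106,190.2122     633,722.6203
P = 21,586.3287.
Convexity = Σ t(t+1)·PV / [P·(1+y)²] = 633,722.6203 / (21,586.3287 × 1.077444) = 27.24744.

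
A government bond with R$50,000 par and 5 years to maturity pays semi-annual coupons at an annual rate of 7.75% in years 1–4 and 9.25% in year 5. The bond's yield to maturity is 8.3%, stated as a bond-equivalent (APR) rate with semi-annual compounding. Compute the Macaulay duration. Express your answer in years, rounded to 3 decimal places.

4.234 years

Periodic yield y = 0.0415. Discount each cash flow and weight by its period:
  t   CF        PV=CF/(1+0.0415)^t    t·PV
  1     1,937.50     1,860.2976     1,860.2976
  2     1,937.50     1,786.1715     3,572.3431
  3     1,937.50     1,714.9991     5,144.9972
  4     1,937.50     1,646.6626     6,586.6503
  5     1,937.50     1,581.0490     7,905.2452
  6     1,937.50     1,518.0500     9,108.2998
  7     1,937.50     1,457.5612    10,202.9282
  8     1,937.50     1,399.4826    11,195.8612
  9     2,312.50     1,603.7928    14,434.1356
  10   52,312.50    34,834.7528   348,347.5276
  Σ                 49,402.8192   418,358.2858
Price P = Σ PV = 49,402.8192.
Macaulay duration = Σ(t·PV) / P = 418,358.2858 / 49,402.8192 = 8.46831 half-year periods.
In years: 8.46831 / 2 = 4.23415 years.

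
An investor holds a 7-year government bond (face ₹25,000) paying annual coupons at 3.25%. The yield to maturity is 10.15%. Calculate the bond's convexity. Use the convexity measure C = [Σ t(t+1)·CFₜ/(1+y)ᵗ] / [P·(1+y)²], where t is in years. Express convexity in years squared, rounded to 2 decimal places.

With y = 0.1015:
  t   CF        PV=CF/(1+0.1015)^t    t·PV        t(t+1)·PV
  1       812.50       737.6305       737.6305       1,475.2610
  2       812.50       669.6600     1,339.3200       4,017.9601
  3       812.50       607.9528     1,823.8584       7,295.4336
  4       812.50       551.9317     2,207.7269      11,038.6346
  5       812.50       501.0728     2,505.3642      15,032.1852
  6       812.50       454.9004     2,729.4027      19,105.8186
  7    25,812.50    13,120.1427    91,840.9989     734,727.9911
  Σ                 16,643.2910   103,184.3016     792,693.2843
P = 16,643.2910.
Convexity = Σ t(t+1)·PV / [P·(1+y)²] = 792,693.2843 / (16,643.2910 × 1.213302) = 39.25518.

39.26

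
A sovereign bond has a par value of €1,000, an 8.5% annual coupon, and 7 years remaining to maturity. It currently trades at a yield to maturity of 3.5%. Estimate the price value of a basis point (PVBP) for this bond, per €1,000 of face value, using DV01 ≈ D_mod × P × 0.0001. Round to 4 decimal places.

€0.7255

Periodic yield y = 0.035.
  t   CF        PV=CF/(1+0.035)^t    t·PV
  1        85.00        82.1256        82.1256
  2        85.00        79.3484       158.6968
  3        85.00        76.6651       229.9954
  4        85.00        74.0726       296.2904
  5        85.00        71.5677       357.8386
  6        85.00        69.1476       414.8853
  7     1,085.00       852.8002     5,969.6013
  Σ                  1,305.7272     7,509.4334
P = 1,305.7272; D_Mac = 5.75115 yrs; D_mod = 5.55667 yrs.
DV01 ≈ 5.55667 × 1,305.7272 × 0.0001 = 0.725549.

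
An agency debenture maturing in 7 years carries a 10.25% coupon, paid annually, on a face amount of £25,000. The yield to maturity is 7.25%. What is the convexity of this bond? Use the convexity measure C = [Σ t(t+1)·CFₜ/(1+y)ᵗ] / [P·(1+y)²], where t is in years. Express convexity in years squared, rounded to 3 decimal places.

With y = 0.0725:
  t   CF        PV=CF/(1+0.0725)^t    t·PV        t(t+1)·PV
  1     2,562.50     2,389.2774     2,389.2774       4,778.5548
  2     2,562.50     2,227.7645     4,455.5289      13,366.5868
  3     2,562.50     2,077.1697     6,231.5090      24,926.0360
  4     2,562.50     1,936.7549     7,747.0197      38,735.0986
  5     2,562.50     1,805.8321     9,029.1605      54,174.9631
  6     2,562.50     1,683.7595    10,102.5572      70,717.9006
  7    27,562.50    16,886.4167   118,204.9166     945,639.3326
  Σ                 29,006.9747   158,159.9694   1,152,338.4726
P = 29,006.9747.
Convexity = Σ t(t+1)·PV / [P·(1+y)²] = 1,152,338.4726 / (29,006.9747 × 1.150256) = 34.53687.

34.537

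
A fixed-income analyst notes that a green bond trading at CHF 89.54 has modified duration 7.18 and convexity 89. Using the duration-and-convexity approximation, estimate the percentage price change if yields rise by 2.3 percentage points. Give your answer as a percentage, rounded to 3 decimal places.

Duration effect: -D_mod·Δy = -7.18 × (+0.023) = -0.165140
Convexity effect: ½·C·(Δy)² = 0.5 × 89 × (0.023)² = +0.0235405
ΔP/P ≈ -0.165140 + 0.0235405 = -0.1415995
= -14.15995%.

-14.160%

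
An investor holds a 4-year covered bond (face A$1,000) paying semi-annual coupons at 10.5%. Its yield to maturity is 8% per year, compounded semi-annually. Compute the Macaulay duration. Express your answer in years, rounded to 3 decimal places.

Periodic yield y = 0.04. Discount each cash flow and weight by its period:
  t   CF        PV=CF/(1+0.04)^t    t·PV
  1        52.50        50.4808        50.4808
  2        52.50        48.5392        97.0784
  3        52.50        46.6723       140.0169
  4        52.50        44.8772       179.5089
  5        52.50        43.1512       215.7559
  6        52.50        41.4915       248.9491
  7        52.50        39.8957       279.2698
  8     1,052.50       769.0514     6,152.4115
  Σ                  1,084.1593     7,363.4712
Price P = Σ PV = 1,084.1593.
Macaulay duration = Σ(t·PV) / P = 7,363.4712 / 1,084.1593 = 6.79187 half-year periods.
In years: 6.79187 / 2 = 3.39594 years.

3.396 years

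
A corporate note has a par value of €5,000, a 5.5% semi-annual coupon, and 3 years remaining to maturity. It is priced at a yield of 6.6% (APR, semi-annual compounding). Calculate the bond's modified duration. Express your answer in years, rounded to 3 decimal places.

2.713 years

Periodic yield y = 0.033. First find Macaulay duration:
  t   CF        PV=CF/(1+0.033)^t    t·PV
  1       137.50       133.1075       133.1075
  2       137.50       128.8552       257.7105
  3       137.50       124.7388       374.2165
  4       137.50       120.7540       483.0159
  5       137.50       116.8964       584.4819
  6     5,137.50     4,228.1453    25,368.8719
  Σ                  4,852.4972    27,201.4042
P = 4,852.4972; Macaulay duration = 27,201.4042 / 4,852.4972 = 5.60565 half-year periods = 2.80283 years.
Modified duration = D_Mac / (1 + y) = 2.80283 / 1.033 = 2.71329 years.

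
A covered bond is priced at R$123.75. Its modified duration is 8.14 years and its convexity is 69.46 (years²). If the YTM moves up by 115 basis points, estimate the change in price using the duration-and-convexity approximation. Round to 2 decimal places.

-R$11.02

Duration effect: -D_mod·Δy = -8.14 × (+0.0115) = -0.093610
Convexity effect: ½·C·(Δy)² = 0.5 × 69.46 × (0.0115)² = +0.0045930425
ΔP/P ≈ -0.093610 + 0.0045930425 = -0.0890169575
ΔP ≈ 123.75 × (-0.0890169575) = -11.015848490625.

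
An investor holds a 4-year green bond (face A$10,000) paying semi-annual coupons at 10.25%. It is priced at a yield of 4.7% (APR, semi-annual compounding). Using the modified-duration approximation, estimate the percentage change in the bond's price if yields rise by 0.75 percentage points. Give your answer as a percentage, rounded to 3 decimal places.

-2.522%

Periodic yield y = 0.0235. Modified duration first:
  t   CF        PV=CF/(1+0.0235)^t    t·PV
  1       512.50       500.7328       500.7328
  2       512.50       489.2357       978.4715
  3       512.50       478.0027     1,434.0080
  4       512.50       467.0275     1,868.1101
  5       512.50       456.3044     2,281.5219
  6       512.50       445.8274     2,674.9646
  7       512.50       435.5910     3,049.1373
  8    10,512.50     8,729.7787    69,838.2293
  Σ                 12,002.5002    82,625.1755
P = 12,002.5002; D_Mac = 6.88400 half-year periods = 3.44200 yrs; D_mod = 3.44200/(1+0.0235) = 3.36297 yrs.
ΔP/P ≈ -D_mod · Δy = -3.36297 × (+0.0075) = -0.025222 = -2.5222%.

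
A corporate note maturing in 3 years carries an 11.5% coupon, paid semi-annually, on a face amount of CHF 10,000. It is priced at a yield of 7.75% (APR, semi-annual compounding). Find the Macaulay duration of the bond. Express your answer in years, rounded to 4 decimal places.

Periodic yield y = 0.03875. Discount each cash flow and weight by its period:
  t   CF        PV=CF/(1+0.03875)^t    t·PV
  1       575.00       553.5499       553.5499
  2       575.00       532.9001     1,065.8001
  3       575.00       513.0205     1,539.0616
  4       575.00       493.8826     1,975.5303
  5       575.00       475.4585     2,377.2927
  6    10,575.00     8,418.1014    50,508.6087
  Σ                 10,986.9131    58,019.8433
Price P = Σ PV = 10,986.9131.
Macaulay duration = Σ(t·PV) / P = 58,019.8433 / 10,986.9131 = 5.28081 half-year periods.
In years: 5.28081 / 2 = 2.64041 years.

2.6404 years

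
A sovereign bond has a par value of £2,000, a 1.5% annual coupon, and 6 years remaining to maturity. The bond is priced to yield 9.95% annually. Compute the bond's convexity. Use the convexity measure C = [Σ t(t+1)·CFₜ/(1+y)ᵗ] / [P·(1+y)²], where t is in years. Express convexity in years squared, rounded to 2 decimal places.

32.56

With y = 0.0995:
  t   CF        PV=CF/(1+0.0995)^t    t·PV        t(t+1)·PV
  1        30.00        27.2851        27.2851          54.5703
  2        30.00        24.8159        49.6319         148.8957
  3        30.00        22.5702        67.7106         270.8425
  4        30.00        20.5277        82.1108         410.5540
  5        30.00        18.6700        93.3502         560.1010
  6     2,030.00     1,149.0122     6,894.0731      48,258.5119
  Σ                  1,262.8812     7,214.1617      49,703.4754
P = 1,262.8812.
Convexity = Σ t(t+1)·PV / [P·(1+y)²] = 49,703.4754 / (1,262.8812 × 1.208900) = 32.55621.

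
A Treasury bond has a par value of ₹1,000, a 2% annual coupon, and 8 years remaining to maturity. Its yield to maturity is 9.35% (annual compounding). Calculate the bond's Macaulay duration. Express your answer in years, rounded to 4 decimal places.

7.2760 years

Periodic yield y = 0.0935. Discount each cash flow and weight by its year:
  t   CF        PV=CF/(1+0.0935)^t    t·PV
  1        20.00        18.2899        18.2899
  2        20.00        16.7260        33.4520
  3        20.00        15.2959        45.8876
  4        20.00        13.9880        55.9519
  5        20.00        12.7919        63.9596
  6        20.00        11.6982        70.1889
  7        20.00        10.6979        74.8853
  8     1,020.00       498.9418     3,991.5342
  Σ                    598.4295     4,354.1495
Price P = Σ PV = 598.4295.
Macaulay duration = Σ(t·PV) / P = 4,354.1495 / 598.4295 = 7.27596 years.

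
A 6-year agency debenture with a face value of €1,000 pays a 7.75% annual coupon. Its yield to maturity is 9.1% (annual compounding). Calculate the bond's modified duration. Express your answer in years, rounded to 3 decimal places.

4.569 years

Periodic yield y = 0.091. First find Macaulay duration:
  t   CF        PV=CF/(1+0.091)^t    t·PV
  1        77.50        71.0357        71.0357
  2        77.50        65.1107       130.2214
  3        77.50        59.6798       179.0394
  4        77.50        54.7019       218.8077
  5        77.50        50.1393       250.6963
  6     1,077.50       638.9528     3,833.7168
  Σ                    939.6202     4,683.5174
P = 939.6202; Macaulay duration = 4,683.5174 / 939.6202 = 4.98448 years.
Modified duration = D_Mac / (1 + y) = 4.98448 / 1.091 = 4.56873 years.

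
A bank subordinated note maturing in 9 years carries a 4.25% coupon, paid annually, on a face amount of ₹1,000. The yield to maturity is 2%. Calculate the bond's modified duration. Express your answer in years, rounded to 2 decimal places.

Periodic yield y = 0.02. First find Macaulay duration:
  t   CF        PV=CF/(1+0.02)^t    t·PV
  1        42.50        41.6667        41.6667
  2        42.50        40.8497        81.6993
  3        42.50        40.0487       120.1461
  4        42.50        39.2634       157.0537
  5        42.50        38.4936       192.4678
  6        42.50        37.7388       226.4327
  7        42.50        36.9988       258.9917
  8        42.50        36.2733       290.1867
  9     1,042.50       872.3174     7,850.8563
  Σ                  1,183.6503     9,219.5010
P = 1,183.6503; Macaulay duration = 9,219.5010 / 1,183.6503 = 7.78904 years.
Modified duration = D_Mac / (1 + y) = 7.78904 / 1.02 = 7.63631 years.

7.64 years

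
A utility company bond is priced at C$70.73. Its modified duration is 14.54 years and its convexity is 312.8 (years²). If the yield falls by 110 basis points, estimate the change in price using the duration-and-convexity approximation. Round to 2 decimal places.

Duration effect: -D_mod·Δy = -14.54 × (-0.011) = +0.159940
Convexity effect: ½·C·(Δy)² = 0.5 × 312.8 × (-0.011)² = +0.0189244
ΔP/P ≈ +0.159940 + 0.0189244 = +0.1788644
ΔP ≈ 70.73 × (+0.1788644) = +12.651079012.

+C$12.65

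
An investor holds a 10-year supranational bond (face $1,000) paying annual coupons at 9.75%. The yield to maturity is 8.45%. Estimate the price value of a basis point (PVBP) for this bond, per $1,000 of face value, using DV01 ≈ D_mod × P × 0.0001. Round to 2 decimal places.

$0.70

Periodic yield y = 0.0845.
  t   CF        PV=CF/(1+0.0845)^t    t·PV
  1        97.50        89.9032        89.9032
  2        97.50        82.8983       165.7966
  3        97.50        76.4392       229.3175
  4        97.50        70.4833       281.9333
  5        97.50        64.9915       324.9577
  6        97.50        59.9277       359.5659
  7        97.50        55.2583       386.8083
  8        97.50        50.9528       407.6225
  9        97.50        46.9828       422.8449
  10    1,097.50       487.6508     4,876.5083
  Σ                  1,085.4879     7,545.2581
P = 1,085.4879; D_Mac = 6.95103 yrs; D_mod = 6.40943 yrs.
DV01 ≈ 6.40943 × 1,085.4879 × 0.0001 = 0.695736.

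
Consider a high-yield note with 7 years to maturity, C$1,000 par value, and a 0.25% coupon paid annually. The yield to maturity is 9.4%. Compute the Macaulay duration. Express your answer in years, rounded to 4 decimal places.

Periodic yield y = 0.094. Discount each cash flow and weight by its year:
  t   CF        PV=CF/(1+0.094)^t    t·PV
  1         2.50         2.2852         2.2852
  2         2.50         2.0888         4.1777
  3         2.50         1.9094         5.7281
  4         2.50         1.7453         6.9812
  5         2.50         1.5953         7.9767
  6         2.50         1.4583         8.7496
  7     1,002.50       534.5190     3,741.6328
  Σ                    545.6013     3,777.5313
Price P = Σ PV = 545.6013.
Macaulay duration = Σ(t·PV) / P = 3,777.5313 / 545.6013 = 6.92361 years.

6.9236 years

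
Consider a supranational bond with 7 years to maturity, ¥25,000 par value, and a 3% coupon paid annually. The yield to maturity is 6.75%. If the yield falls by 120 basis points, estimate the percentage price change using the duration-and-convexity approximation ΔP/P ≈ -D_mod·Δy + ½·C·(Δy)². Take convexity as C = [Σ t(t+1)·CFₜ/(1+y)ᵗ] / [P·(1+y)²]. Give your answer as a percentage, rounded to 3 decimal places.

+7.427%

With y = 0.0675:
  t   CF        PV=CF/(1+0.0675)^t    t·PV        t(t+1)·PV
  1       750.00       702.5761       702.5761       1,405.1522
  2       750.00       658.1509     1,316.3018       3,948.9055
  3       750.00       616.5348     1,849.6045       7,398.4179
  4       750.00       577.5502     2,310.2007      11,551.0037
  5       750.00       541.0306     2,705.1531      16,230.9186
  6       750.00       506.8203     3,040.9215      21,286.4506
  7    25,750.00    16,300.5421   114,103.7946     912,830.3570
  Σ                 19,903.2050   126,028.5524     974,651.2056
P = 19,903.2050; D_Mac = 6.33207 yrs; D_mod = 5.93168 yrs; C = 42.97248.
Duration effect: -5.93168 × (-0.012) = +0.071180
Convexity effect: 0.5 × 42.97248 × (-0.012)² = +0.0030940
ΔP/P ≈ +0.071180 + 0.0030940 = +0.074274 = +7.4274%.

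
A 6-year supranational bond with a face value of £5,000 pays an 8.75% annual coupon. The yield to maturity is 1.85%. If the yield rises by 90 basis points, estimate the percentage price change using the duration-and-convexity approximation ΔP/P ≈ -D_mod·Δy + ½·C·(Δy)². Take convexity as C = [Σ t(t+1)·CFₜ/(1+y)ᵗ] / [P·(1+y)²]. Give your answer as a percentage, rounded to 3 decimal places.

-4.370%

With y = 0.0185:
  t   CF        PV=CF/(1+0.0185)^t    t·PV        t(t+1)·PV
  1       437.50       429.5533       429.5533         859.1065
  2       437.50       421.7509       843.5017       2,530.5052
  3       437.50       414.0902     1,242.2706       4,969.0825
  4       437.50       406.5687     1,626.2747       8,131.3737
  5       437.50       399.1838     1,995.9189      11,975.5135
  6     5,437.50     4,871.1676    29,227.0054     204,589.0380
  Σ                  6,942.3144    35,364.5247     233,054.6195
P = 6,942.3144; D_Mac = 5.09405 yrs; D_mod = 5.00153 yrs; C = 32.36170.
Duration effect: -5.00153 × (+0.009) = -0.045014
Convexity effect: 0.5 × 32.36170 × (0.009)² = +0.0013106
ΔP/P ≈ -0.045014 + 0.0013106 = -0.043703 = -4.3703%.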